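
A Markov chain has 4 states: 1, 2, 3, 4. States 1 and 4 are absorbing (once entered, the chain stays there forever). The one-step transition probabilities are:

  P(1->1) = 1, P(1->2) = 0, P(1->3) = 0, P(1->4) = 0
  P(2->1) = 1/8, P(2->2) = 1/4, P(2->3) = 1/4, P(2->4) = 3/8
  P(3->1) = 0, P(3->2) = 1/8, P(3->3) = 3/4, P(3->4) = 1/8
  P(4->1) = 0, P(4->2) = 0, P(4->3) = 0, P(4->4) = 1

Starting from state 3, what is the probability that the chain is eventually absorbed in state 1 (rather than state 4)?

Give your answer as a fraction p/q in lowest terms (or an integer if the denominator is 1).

Let a_i = P(absorbed in 1 | start in state i).
Boundary conditions: a_1 = 1, a_4 = 0.
For each transient state i, a_i = sum_j P(i->j) * a_j:
  a_2 = 1/8*a_1 + 1/4*a_2 + 1/4*a_3 + 3/8*a_4
  a_3 = 0*a_1 + 1/8*a_2 + 3/4*a_3 + 1/8*a_4

Substituting a_1 = 1 and a_4 = 0, rearrange to (I - Q) a = r where r[i] = P(i -> 1):
  [3/4, -1/4] . (a_2, a_3) = 1/8
  [-1/8, 1/4] . (a_2, a_3) = 0

Solving yields:
  a_2 = 1/5
  a_3 = 1/10

Starting state is 3, so the absorption probability is a_3 = 1/10.

Answer: 1/10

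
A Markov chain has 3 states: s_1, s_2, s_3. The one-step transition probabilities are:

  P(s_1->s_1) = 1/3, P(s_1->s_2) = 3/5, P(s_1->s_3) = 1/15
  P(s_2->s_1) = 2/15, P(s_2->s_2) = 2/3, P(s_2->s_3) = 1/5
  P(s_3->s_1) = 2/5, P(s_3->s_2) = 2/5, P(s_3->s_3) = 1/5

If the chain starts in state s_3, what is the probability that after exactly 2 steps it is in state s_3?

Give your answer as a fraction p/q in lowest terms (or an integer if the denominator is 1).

Answer: 11/75

Derivation:
Computing P^2 by repeated multiplication:
P^1 =
  s_1: [1/3, 3/5, 1/15]
  s_2: [2/15, 2/3, 1/5]
  s_3: [2/5, 2/5, 1/5]
P^2 =
  s_1: [49/225, 47/75, 7/45]
  s_2: [16/75, 136/225, 41/225]
  s_3: [4/15, 44/75, 11/75]

(P^2)[s_3 -> s_3] = 11/75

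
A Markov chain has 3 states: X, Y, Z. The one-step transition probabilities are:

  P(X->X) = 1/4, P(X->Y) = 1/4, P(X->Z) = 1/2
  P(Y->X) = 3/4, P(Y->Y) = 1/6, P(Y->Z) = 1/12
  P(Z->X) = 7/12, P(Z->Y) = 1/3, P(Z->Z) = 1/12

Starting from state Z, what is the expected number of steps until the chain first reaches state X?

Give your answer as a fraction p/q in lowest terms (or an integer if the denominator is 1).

Let h_i = expected steps to first reach X from state i.
Boundary: h_X = 0.
First-step equations for the other states:
  h_Y = 1 + 3/4*h_X + 1/6*h_Y + 1/12*h_Z
  h_Z = 1 + 7/12*h_X + 1/3*h_Y + 1/12*h_Z

Substituting h_X = 0 and rearranging gives the linear system (I - Q) h = 1:
  [5/6, -1/12] . (h_Y, h_Z) = 1
  [-1/3, 11/12] . (h_Y, h_Z) = 1

Solving yields:
  h_Y = 72/53
  h_Z = 84/53

Starting state is Z, so the expected hitting time is h_Z = 84/53.

Answer: 84/53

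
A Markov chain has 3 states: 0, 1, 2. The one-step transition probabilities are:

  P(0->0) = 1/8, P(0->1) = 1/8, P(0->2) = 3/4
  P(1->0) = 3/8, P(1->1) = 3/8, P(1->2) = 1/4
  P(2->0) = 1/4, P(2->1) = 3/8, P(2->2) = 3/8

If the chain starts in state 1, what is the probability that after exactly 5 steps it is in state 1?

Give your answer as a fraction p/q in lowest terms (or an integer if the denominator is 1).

Computing P^5 by repeated multiplication:
P^1 =
  0: [1/8, 1/8, 3/4]
  1: [3/8, 3/8, 1/4]
  2: [1/4, 3/8, 3/8]
P^2 =
  0: [1/4, 11/32, 13/32]
  1: [1/4, 9/32, 15/32]
  2: [17/64, 5/16, 27/64]
P^3 =
  0: [67/256, 5/16, 109/256]
  1: [65/256, 5/16, 111/256]
  2: [131/512, 79/256, 223/512]
P^4 =
  0: [525/2048, 317/1024, 889/2048]
  1: [527/2048, 319/1024, 883/2048]
  2: [1051/4096, 637/2048, 1771/4096]
P^5 =
  0: [4205/16384, 2547/8192, 7085/16384]
  1: [4207/16384, 2545/8192, 7087/16384]
  2: [8415/32768, 5093/16384, 14167/32768]

(P^5)[1 -> 1] = 2545/8192

Answer: 2545/8192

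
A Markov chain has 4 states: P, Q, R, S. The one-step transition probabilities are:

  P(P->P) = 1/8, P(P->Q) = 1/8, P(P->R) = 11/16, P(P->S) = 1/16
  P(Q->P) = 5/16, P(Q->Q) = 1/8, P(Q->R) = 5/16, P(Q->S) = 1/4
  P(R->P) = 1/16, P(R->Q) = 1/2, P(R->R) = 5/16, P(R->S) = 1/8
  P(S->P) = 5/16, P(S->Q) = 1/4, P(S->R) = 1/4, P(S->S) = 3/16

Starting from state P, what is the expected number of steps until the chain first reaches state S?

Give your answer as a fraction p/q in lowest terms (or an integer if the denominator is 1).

Answer: 3104/441

Derivation:
Let h_i = expected steps to first reach S from state i.
Boundary: h_S = 0.
First-step equations for the other states:
  h_P = 1 + 1/8*h_P + 1/8*h_Q + 11/16*h_R + 1/16*h_S
  h_Q = 1 + 5/16*h_P + 1/8*h_Q + 5/16*h_R + 1/4*h_S
  h_R = 1 + 1/16*h_P + 1/2*h_Q + 5/16*h_R + 1/8*h_S

Substituting h_S = 0 and rearranging gives the linear system (I - Q) h = 1:
  [7/8, -1/8, -11/16] . (h_P, h_Q, h_R) = 1
  [-5/16, 7/8, -5/16] . (h_P, h_Q, h_R) = 1
  [-1/16, -1/2, 11/16] . (h_P, h_Q, h_R) = 1

Solving yields:
  h_P = 3104/441
  h_Q = 2624/441
  h_R = 944/147

Starting state is P, so the expected hitting time is h_P = 3104/441.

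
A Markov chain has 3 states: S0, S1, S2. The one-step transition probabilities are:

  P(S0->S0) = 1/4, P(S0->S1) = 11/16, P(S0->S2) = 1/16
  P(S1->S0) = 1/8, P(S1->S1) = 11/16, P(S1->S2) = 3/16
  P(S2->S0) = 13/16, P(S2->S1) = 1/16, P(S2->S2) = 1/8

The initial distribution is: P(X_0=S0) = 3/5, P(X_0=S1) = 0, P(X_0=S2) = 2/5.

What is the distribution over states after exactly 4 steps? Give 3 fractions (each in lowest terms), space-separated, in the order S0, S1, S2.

Answer: 84413/327680 19471/32768 48557/327680

Derivation:
Propagating the distribution step by step (d_{t+1} = d_t * P):
d_0 = (S0=3/5, S1=0, S2=2/5)
  d_1[S0] = 3/5*1/4 + 0*1/8 + 2/5*13/16 = 19/40
  d_1[S1] = 3/5*11/16 + 0*11/16 + 2/5*1/16 = 7/16
  d_1[S2] = 3/5*1/16 + 0*3/16 + 2/5*1/8 = 7/80
d_1 = (S0=19/40, S1=7/16, S2=7/80)
  d_2[S0] = 19/40*1/4 + 7/16*1/8 + 7/80*13/16 = 313/1280
  d_2[S1] = 19/40*11/16 + 7/16*11/16 + 7/80*1/16 = 81/128
  d_2[S2] = 19/40*1/16 + 7/16*3/16 + 7/80*1/8 = 157/1280
d_2 = (S0=313/1280, S1=81/128, S2=157/1280)
  d_3[S0] = 313/1280*1/4 + 81/128*1/8 + 157/1280*13/16 = 4913/20480
  d_3[S1] = 313/1280*11/16 + 81/128*11/16 + 157/1280*1/16 = 1251/2048
  d_3[S2] = 313/1280*1/16 + 81/128*3/16 + 157/1280*1/8 = 3057/20480
d_3 = (S0=4913/20480, S1=1251/2048, S2=3057/20480)
  d_4[S0] = 4913/20480*1/4 + 1251/2048*1/8 + 3057/20480*13/16 = 84413/327680
  d_4[S1] = 4913/20480*11/16 + 1251/2048*11/16 + 3057/20480*1/16 = 19471/32768
  d_4[S2] = 4913/20480*1/16 + 1251/2048*3/16 + 3057/20480*1/8 = 48557/327680
d_4 = (S0=84413/327680, S1=19471/32768, S2=48557/327680)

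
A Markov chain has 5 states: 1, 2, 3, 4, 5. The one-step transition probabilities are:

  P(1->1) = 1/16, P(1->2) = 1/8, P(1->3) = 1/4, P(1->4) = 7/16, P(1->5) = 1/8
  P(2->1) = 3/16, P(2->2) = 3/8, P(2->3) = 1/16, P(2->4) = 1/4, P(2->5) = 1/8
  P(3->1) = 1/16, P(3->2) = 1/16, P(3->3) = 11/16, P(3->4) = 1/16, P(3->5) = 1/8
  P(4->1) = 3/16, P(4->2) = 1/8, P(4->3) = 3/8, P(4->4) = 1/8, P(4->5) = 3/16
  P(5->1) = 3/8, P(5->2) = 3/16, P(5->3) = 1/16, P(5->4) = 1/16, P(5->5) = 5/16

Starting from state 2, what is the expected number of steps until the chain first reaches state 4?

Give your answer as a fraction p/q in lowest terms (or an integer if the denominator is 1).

Let h_i = expected steps to first reach 4 from state i.
Boundary: h_4 = 0.
First-step equations for the other states:
  h_1 = 1 + 1/16*h_1 + 1/8*h_2 + 1/4*h_3 + 7/16*h_4 + 1/8*h_5
  h_2 = 1 + 3/16*h_1 + 3/8*h_2 + 1/16*h_3 + 1/4*h_4 + 1/8*h_5
  h_3 = 1 + 1/16*h_1 + 1/16*h_2 + 11/16*h_3 + 1/16*h_4 + 1/8*h_5
  h_5 = 1 + 3/8*h_1 + 3/16*h_2 + 1/16*h_3 + 1/16*h_4 + 5/16*h_5

Substituting h_4 = 0 and rearranging gives the linear system (I - Q) h = 1:
  [15/16, -1/8, -1/4, -1/8] . (h_1, h_2, h_3, h_5) = 1
  [-3/16, 5/8, -1/16, -1/8] . (h_1, h_2, h_3, h_5) = 1
  [-1/16, -1/16, 5/16, -1/8] . (h_1, h_2, h_3, h_5) = 1
  [-3/8, -3/16, -1/16, 11/16] . (h_1, h_2, h_3, h_5) = 1

Solving yields:
  h_1 = 7280/1623
  h_2 = 7904/1623
  h_3 = 12064/1623
  h_5 = 9584/1623

Starting state is 2, so the expected hitting time is h_2 = 7904/1623.

Answer: 7904/1623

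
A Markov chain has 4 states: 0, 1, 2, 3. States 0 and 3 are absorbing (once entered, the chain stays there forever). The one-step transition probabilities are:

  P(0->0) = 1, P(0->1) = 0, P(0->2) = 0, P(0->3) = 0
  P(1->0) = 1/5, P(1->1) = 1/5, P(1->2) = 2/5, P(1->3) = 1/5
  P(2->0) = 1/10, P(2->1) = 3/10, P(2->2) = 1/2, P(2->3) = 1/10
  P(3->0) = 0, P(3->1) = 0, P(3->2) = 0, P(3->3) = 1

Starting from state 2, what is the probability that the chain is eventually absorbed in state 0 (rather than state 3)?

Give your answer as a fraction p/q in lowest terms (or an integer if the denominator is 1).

Answer: 1/2

Derivation:
Let a_i = P(absorbed in 0 | start in state i).
Boundary conditions: a_0 = 1, a_3 = 0.
For each transient state i, a_i = sum_j P(i->j) * a_j:
  a_1 = 1/5*a_0 + 1/5*a_1 + 2/5*a_2 + 1/5*a_3
  a_2 = 1/10*a_0 + 3/10*a_1 + 1/2*a_2 + 1/10*a_3

Substituting a_0 = 1 and a_3 = 0, rearrange to (I - Q) a = r where r[i] = P(i -> 0):
  [4/5, -2/5] . (a_1, a_2) = 1/5
  [-3/10, 1/2] . (a_1, a_2) = 1/10

Solving yields:
  a_1 = 1/2
  a_2 = 1/2

Starting state is 2, so the absorption probability is a_2 = 1/2.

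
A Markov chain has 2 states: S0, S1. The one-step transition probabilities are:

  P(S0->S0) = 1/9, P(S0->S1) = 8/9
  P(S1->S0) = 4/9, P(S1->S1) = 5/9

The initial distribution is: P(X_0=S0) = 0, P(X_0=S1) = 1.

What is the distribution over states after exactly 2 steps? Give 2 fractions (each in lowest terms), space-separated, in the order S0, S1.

Answer: 8/27 19/27

Derivation:
Propagating the distribution step by step (d_{t+1} = d_t * P):
d_0 = (S0=0, S1=1)
  d_1[S0] = 0*1/9 + 1*4/9 = 4/9
  d_1[S1] = 0*8/9 + 1*5/9 = 5/9
d_1 = (S0=4/9, S1=5/9)
  d_2[S0] = 4/9*1/9 + 5/9*4/9 = 8/27
  d_2[S1] = 4/9*8/9 + 5/9*5/9 = 19/27
d_2 = (S0=8/27, S1=19/27)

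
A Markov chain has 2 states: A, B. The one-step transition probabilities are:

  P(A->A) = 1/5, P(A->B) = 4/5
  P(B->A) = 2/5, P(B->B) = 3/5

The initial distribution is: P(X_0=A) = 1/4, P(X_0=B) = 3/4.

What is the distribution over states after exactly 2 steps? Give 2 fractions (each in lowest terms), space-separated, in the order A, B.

Answer: 33/100 67/100

Derivation:
Propagating the distribution step by step (d_{t+1} = d_t * P):
d_0 = (A=1/4, B=3/4)
  d_1[A] = 1/4*1/5 + 3/4*2/5 = 7/20
  d_1[B] = 1/4*4/5 + 3/4*3/5 = 13/20
d_1 = (A=7/20, B=13/20)
  d_2[A] = 7/20*1/5 + 13/20*2/5 = 33/100
  d_2[B] = 7/20*4/5 + 13/20*3/5 = 67/100
d_2 = (A=33/100, B=67/100)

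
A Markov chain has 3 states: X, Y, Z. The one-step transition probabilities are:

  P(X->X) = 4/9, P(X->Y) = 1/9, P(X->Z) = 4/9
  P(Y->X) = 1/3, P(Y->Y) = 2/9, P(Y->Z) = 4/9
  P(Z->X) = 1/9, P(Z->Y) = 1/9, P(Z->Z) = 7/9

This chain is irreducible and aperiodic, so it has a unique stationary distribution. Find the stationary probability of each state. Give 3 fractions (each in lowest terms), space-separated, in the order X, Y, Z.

The stationary distribution satisfies pi = pi * P, i.e.:
  pi_X = 4/9*pi_X + 1/3*pi_Y + 1/9*pi_Z
  pi_Y = 1/9*pi_X + 2/9*pi_Y + 1/9*pi_Z
  pi_Z = 4/9*pi_X + 4/9*pi_Y + 7/9*pi_Z
with normalization: pi_X + pi_Y + pi_Z = 1.

Using the first 2 balance equations plus normalization, the linear system A*pi = b is:
  [-5/9, 1/3, 1/9] . pi = 0
  [1/9, -7/9, 1/9] . pi = 0
  [1, 1, 1] . pi = 1

Solving yields:
  pi_X = 5/24
  pi_Y = 1/8
  pi_Z = 2/3

Verification (pi * P):
  5/24*4/9 + 1/8*1/3 + 2/3*1/9 = 5/24 = pi_X  (ok)
  5/24*1/9 + 1/8*2/9 + 2/3*1/9 = 1/8 = pi_Y  (ok)
  5/24*4/9 + 1/8*4/9 + 2/3*7/9 = 2/3 = pi_Z  (ok)

Answer: 5/24 1/8 2/3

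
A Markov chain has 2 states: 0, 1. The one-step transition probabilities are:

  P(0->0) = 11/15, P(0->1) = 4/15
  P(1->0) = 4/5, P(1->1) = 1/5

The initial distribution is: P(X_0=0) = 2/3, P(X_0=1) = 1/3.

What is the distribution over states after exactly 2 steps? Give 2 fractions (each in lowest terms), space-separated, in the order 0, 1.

Answer: 506/675 169/675

Derivation:
Propagating the distribution step by step (d_{t+1} = d_t * P):
d_0 = (0=2/3, 1=1/3)
  d_1[0] = 2/3*11/15 + 1/3*4/5 = 34/45
  d_1[1] = 2/3*4/15 + 1/3*1/5 = 11/45
d_1 = (0=34/45, 1=11/45)
  d_2[0] = 34/45*11/15 + 11/45*4/5 = 506/675
  d_2[1] = 34/45*4/15 + 11/45*1/5 = 169/675
d_2 = (0=506/675, 1=169/675)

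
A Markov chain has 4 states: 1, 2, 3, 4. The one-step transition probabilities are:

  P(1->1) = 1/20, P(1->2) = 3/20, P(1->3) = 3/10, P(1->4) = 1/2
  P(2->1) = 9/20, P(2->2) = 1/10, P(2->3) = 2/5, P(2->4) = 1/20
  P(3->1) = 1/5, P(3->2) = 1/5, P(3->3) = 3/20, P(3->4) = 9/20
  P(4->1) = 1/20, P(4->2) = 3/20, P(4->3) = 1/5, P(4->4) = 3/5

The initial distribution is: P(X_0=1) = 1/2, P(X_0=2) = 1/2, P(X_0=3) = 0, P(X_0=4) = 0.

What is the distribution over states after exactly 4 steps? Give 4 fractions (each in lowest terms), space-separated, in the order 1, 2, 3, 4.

Answer: 23489/160000 49317/320000 37417/160000 148871/320000

Derivation:
Propagating the distribution step by step (d_{t+1} = d_t * P):
d_0 = (1=1/2, 2=1/2, 3=0, 4=0)
  d_1[1] = 1/2*1/20 + 1/2*9/20 + 0*1/5 + 0*1/20 = 1/4
  d_1[2] = 1/2*3/20 + 1/2*1/10 + 0*1/5 + 0*3/20 = 1/8
  d_1[3] = 1/2*3/10 + 1/2*2/5 + 0*3/20 + 0*1/5 = 7/20
  d_1[4] = 1/2*1/2 + 1/2*1/20 + 0*9/20 + 0*3/5 = 11/40
d_1 = (1=1/4, 2=1/8, 3=7/20, 4=11/40)
  d_2[1] = 1/4*1/20 + 1/8*9/20 + 7/20*1/5 + 11/40*1/20 = 61/400
  d_2[2] = 1/4*3/20 + 1/8*1/10 + 7/20*1/5 + 11/40*3/20 = 129/800
  d_2[3] = 1/4*3/10 + 1/8*2/5 + 7/20*3/20 + 11/40*1/5 = 93/400
  d_2[4] = 1/4*1/2 + 1/8*1/20 + 7/20*9/20 + 11/40*3/5 = 363/800
d_2 = (1=61/400, 2=129/800, 3=93/400, 4=363/800)
  d_3[1] = 61/400*1/20 + 129/800*9/20 + 93/400*1/5 + 363/800*1/20 = 239/1600
  d_3[2] = 61/400*3/20 + 129/800*1/10 + 93/400*1/5 + 363/800*3/20 = 2457/16000
  d_3[3] = 61/400*3/10 + 129/800*2/5 + 93/400*3/20 + 363/800*1/5 = 1887/8000
  d_3[4] = 61/400*1/2 + 129/800*1/20 + 93/400*9/20 + 363/800*3/5 = 7379/16000
d_3 = (1=239/1600, 2=2457/16000, 3=1887/8000, 4=7379/16000)
  d_4[1] = 239/1600*1/20 + 2457/16000*9/20 + 1887/8000*1/5 + 7379/16000*1/20 = 23489/160000
  d_4[2] = 239/1600*3/20 + 2457/16000*1/10 + 1887/8000*1/5 + 7379/16000*3/20 = 49317/320000
  d_4[3] = 239/1600*3/10 + 2457/16000*2/5 + 1887/8000*3/20 + 7379/16000*1/5 = 37417/160000
  d_4[4] = 239/1600*1/2 + 2457/16000*1/20 + 1887/8000*9/20 + 7379/16000*3/5 = 148871/320000
d_4 = (1=23489/160000, 2=49317/320000, 3=37417/160000, 4=148871/320000)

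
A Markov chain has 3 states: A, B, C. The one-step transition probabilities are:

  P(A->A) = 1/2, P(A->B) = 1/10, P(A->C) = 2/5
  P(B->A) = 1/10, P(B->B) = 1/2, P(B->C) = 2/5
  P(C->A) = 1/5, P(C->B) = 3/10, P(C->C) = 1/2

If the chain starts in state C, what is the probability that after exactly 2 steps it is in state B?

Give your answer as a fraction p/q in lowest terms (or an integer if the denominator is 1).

Answer: 8/25

Derivation:
Computing P^2 by repeated multiplication:
P^1 =
  A: [1/2, 1/10, 2/5]
  B: [1/10, 1/2, 2/5]
  C: [1/5, 3/10, 1/2]
P^2 =
  A: [17/50, 11/50, 11/25]
  B: [9/50, 19/50, 11/25]
  C: [23/100, 8/25, 9/20]

(P^2)[C -> B] = 8/25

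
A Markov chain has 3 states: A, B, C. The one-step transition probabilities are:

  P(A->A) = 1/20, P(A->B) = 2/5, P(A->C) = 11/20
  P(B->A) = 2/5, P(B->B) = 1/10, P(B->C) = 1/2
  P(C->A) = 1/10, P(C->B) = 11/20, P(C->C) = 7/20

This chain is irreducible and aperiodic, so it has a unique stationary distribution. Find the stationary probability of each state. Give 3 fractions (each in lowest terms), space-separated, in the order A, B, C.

The stationary distribution satisfies pi = pi * P, i.e.:
  pi_A = 1/20*pi_A + 2/5*pi_B + 1/10*pi_C
  pi_B = 2/5*pi_A + 1/10*pi_B + 11/20*pi_C
  pi_C = 11/20*pi_A + 1/2*pi_B + 7/20*pi_C
with normalization: pi_A + pi_B + pi_C = 1.

Using the first 2 balance equations plus normalization, the linear system A*pi = b is:
  [-19/20, 2/5, 1/10] . pi = 0
  [2/5, -9/10, 11/20] . pi = 0
  [1, 1, 1] . pi = 1

Solving yields:
  pi_A = 124/627
  pi_B = 75/209
  pi_C = 278/627

Verification (pi * P):
  124/627*1/20 + 75/209*2/5 + 278/627*1/10 = 124/627 = pi_A  (ok)
  124/627*2/5 + 75/209*1/10 + 278/627*11/20 = 75/209 = pi_B  (ok)
  124/627*11/20 + 75/209*1/2 + 278/627*7/20 = 278/627 = pi_C  (ok)

Answer: 124/627 75/209 278/627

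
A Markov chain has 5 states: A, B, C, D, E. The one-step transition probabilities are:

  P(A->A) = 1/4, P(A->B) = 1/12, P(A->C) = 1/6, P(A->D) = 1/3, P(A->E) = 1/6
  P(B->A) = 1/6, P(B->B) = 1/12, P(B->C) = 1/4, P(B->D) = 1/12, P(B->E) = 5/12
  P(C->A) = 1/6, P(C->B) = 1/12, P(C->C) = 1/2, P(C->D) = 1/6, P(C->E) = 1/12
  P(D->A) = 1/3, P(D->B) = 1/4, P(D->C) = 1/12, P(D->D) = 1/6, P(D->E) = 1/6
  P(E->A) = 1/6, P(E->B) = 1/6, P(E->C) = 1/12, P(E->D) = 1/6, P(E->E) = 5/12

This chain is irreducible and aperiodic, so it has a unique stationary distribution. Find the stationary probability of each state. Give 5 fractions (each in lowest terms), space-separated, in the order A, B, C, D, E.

The stationary distribution satisfies pi = pi * P, i.e.:
  pi_A = 1/4*pi_A + 1/6*pi_B + 1/6*pi_C + 1/3*pi_D + 1/6*pi_E
  pi_B = 1/12*pi_A + 1/12*pi_B + 1/12*pi_C + 1/4*pi_D + 1/6*pi_E
  pi_C = 1/6*pi_A + 1/4*pi_B + 1/2*pi_C + 1/12*pi_D + 1/12*pi_E
  pi_D = 1/3*pi_A + 1/12*pi_B + 1/6*pi_C + 1/6*pi_D + 1/6*pi_E
  pi_E = 1/6*pi_A + 5/12*pi_B + 1/12*pi_C + 1/6*pi_D + 5/12*pi_E
with normalization: pi_A + pi_B + pi_C + pi_D + pi_E = 1.

Using the first 4 balance equations plus normalization, the linear system A*pi = b is:
  [-3/4, 1/6, 1/6, 1/3, 1/6] . pi = 0
  [1/12, -11/12, 1/12, 1/4, 1/6] . pi = 0
  [1/6, 1/4, -1/2, 1/12, 1/12] . pi = 0
  [1/3, 1/12, 1/6, -5/6, 1/6] . pi = 0
  [1, 1, 1, 1, 1] . pi = 1

Solving yields:
  pi_A = 2592/11965
  pi_B = 1622/11965
  pi_C = 2543/11965
  pi_D = 2291/11965
  pi_E = 2917/11965

Verification (pi * P):
  2592/11965*1/4 + 1622/11965*1/6 + 2543/11965*1/6 + 2291/11965*1/3 + 2917/11965*1/6 = 2592/11965 = pi_A  (ok)
  2592/11965*1/12 + 1622/11965*1/12 + 2543/11965*1/12 + 2291/11965*1/4 + 2917/11965*1/6 = 1622/11965 = pi_B  (ok)
  2592/11965*1/6 + 1622/11965*1/4 + 2543/11965*1/2 + 2291/11965*1/12 + 2917/11965*1/12 = 2543/11965 = pi_C  (ok)
  2592/11965*1/3 + 1622/11965*1/12 + 2543/11965*1/6 + 2291/11965*1/6 + 2917/11965*1/6 = 2291/11965 = pi_D  (ok)
  2592/11965*1/6 + 1622/11965*5/12 + 2543/11965*1/12 + 2291/11965*1/6 + 2917/11965*5/12 = 2917/11965 = pi_E  (ok)

Answer: 2592/11965 1622/11965 2543/11965 2291/11965 2917/11965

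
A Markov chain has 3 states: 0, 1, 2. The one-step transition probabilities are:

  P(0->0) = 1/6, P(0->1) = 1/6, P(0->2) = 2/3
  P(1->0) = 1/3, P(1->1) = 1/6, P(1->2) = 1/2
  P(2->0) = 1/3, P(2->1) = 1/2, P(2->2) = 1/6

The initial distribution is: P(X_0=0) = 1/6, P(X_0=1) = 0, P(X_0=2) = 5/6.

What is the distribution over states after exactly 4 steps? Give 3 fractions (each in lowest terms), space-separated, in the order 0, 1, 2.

Answer: 2221/7776 385/1296 3245/7776

Derivation:
Propagating the distribution step by step (d_{t+1} = d_t * P):
d_0 = (0=1/6, 1=0, 2=5/6)
  d_1[0] = 1/6*1/6 + 0*1/3 + 5/6*1/3 = 11/36
  d_1[1] = 1/6*1/6 + 0*1/6 + 5/6*1/2 = 4/9
  d_1[2] = 1/6*2/3 + 0*1/2 + 5/6*1/6 = 1/4
d_1 = (0=11/36, 1=4/9, 2=1/4)
  d_2[0] = 11/36*1/6 + 4/9*1/3 + 1/4*1/3 = 61/216
  d_2[1] = 11/36*1/6 + 4/9*1/6 + 1/4*1/2 = 1/4
  d_2[2] = 11/36*2/3 + 4/9*1/2 + 1/4*1/6 = 101/216
d_2 = (0=61/216, 1=1/4, 2=101/216)
  d_3[0] = 61/216*1/6 + 1/4*1/3 + 101/216*1/3 = 371/1296
  d_3[1] = 61/216*1/6 + 1/4*1/6 + 101/216*1/2 = 209/648
  d_3[2] = 61/216*2/3 + 1/4*1/2 + 101/216*1/6 = 169/432
d_3 = (0=371/1296, 1=209/648, 2=169/432)
  d_4[0] = 371/1296*1/6 + 209/648*1/3 + 169/432*1/3 = 2221/7776
  d_4[1] = 371/1296*1/6 + 209/648*1/6 + 169/432*1/2 = 385/1296
  d_4[2] = 371/1296*2/3 + 209/648*1/2 + 169/432*1/6 = 3245/7776
d_4 = (0=2221/7776, 1=385/1296, 2=3245/7776)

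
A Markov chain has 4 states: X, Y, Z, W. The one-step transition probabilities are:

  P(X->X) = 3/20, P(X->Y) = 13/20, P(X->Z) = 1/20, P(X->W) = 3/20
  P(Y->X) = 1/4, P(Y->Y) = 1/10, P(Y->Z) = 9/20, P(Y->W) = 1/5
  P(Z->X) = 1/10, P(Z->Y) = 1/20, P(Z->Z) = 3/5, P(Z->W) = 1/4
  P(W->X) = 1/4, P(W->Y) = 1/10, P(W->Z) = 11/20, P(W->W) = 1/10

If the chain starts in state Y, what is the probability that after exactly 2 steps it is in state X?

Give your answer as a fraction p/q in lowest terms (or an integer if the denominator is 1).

Answer: 63/400

Derivation:
Computing P^2 by repeated multiplication:
P^1 =
  X: [3/20, 13/20, 1/20, 3/20]
  Y: [1/4, 1/10, 9/20, 1/5]
  Z: [1/10, 1/20, 3/5, 1/4]
  W: [1/4, 1/10, 11/20, 1/10]
P^2 =
  X: [91/400, 9/50, 33/80, 9/50]
  Y: [63/400, 43/200, 7/16, 19/100]
  Z: [3/20, 1/8, 21/40, 1/5]
  W: [57/400, 21/100, 177/400, 41/200]

(P^2)[Y -> X] = 63/400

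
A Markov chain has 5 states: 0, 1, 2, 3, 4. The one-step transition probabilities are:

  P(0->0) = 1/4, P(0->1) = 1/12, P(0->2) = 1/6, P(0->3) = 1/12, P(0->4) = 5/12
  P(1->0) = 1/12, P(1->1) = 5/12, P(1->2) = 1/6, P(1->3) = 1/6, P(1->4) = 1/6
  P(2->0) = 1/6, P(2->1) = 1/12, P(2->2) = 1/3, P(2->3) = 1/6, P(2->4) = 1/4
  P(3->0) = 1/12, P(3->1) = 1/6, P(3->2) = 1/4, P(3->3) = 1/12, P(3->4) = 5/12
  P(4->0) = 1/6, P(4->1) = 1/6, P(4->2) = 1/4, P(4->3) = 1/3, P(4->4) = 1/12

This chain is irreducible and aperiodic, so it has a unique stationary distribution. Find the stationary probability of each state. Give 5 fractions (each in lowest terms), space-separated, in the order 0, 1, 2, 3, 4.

Answer: 2351/15762 1408/7881 3829/15762 949/5254 3919/15762

Derivation:
The stationary distribution satisfies pi = pi * P, i.e.:
  pi_0 = 1/4*pi_0 + 1/12*pi_1 + 1/6*pi_2 + 1/12*pi_3 + 1/6*pi_4
  pi_1 = 1/12*pi_0 + 5/12*pi_1 + 1/12*pi_2 + 1/6*pi_3 + 1/6*pi_4
  pi_2 = 1/6*pi_0 + 1/6*pi_1 + 1/3*pi_2 + 1/4*pi_3 + 1/4*pi_4
  pi_3 = 1/12*pi_0 + 1/6*pi_1 + 1/6*pi_2 + 1/12*pi_3 + 1/3*pi_4
  pi_4 = 5/12*pi_0 + 1/6*pi_1 + 1/4*pi_2 + 5/12*pi_3 + 1/12*pi_4
with normalization: pi_0 + pi_1 + pi_2 + pi_3 + pi_4 = 1.

Using the first 4 balance equations plus normalization, the linear system A*pi = b is:
  [-3/4, 1/12, 1/6, 1/12, 1/6] . pi = 0
  [1/12, -7/12, 1/12, 1/6, 1/6] . pi = 0
  [1/6, 1/6, -2/3, 1/4, 1/4] . pi = 0
  [1/12, 1/6, 1/6, -11/12, 1/3] . pi = 0
  [1, 1, 1, 1, 1] . pi = 1

Solving yields:
  pi_0 = 2351/15762
  pi_1 = 1408/7881
  pi_2 = 3829/15762
  pi_3 = 949/5254
  pi_4 = 3919/15762

Verification (pi * P):
  2351/15762*1/4 + 1408/7881*1/12 + 3829/15762*1/6 + 949/5254*1/12 + 3919/15762*1/6 = 2351/15762 = pi_0  (ok)
  2351/15762*1/12 + 1408/7881*5/12 + 3829/15762*1/12 + 949/5254*1/6 + 3919/15762*1/6 = 1408/7881 = pi_1  (ok)
  2351/15762*1/6 + 1408/7881*1/6 + 3829/15762*1/3 + 949/5254*1/4 + 3919/15762*1/4 = 3829/15762 = pi_2  (ok)
  2351/15762*1/12 + 1408/7881*1/6 + 3829/15762*1/6 + 949/5254*1/12 + 3919/15762*1/3 = 949/5254 = pi_3  (ok)
  2351/15762*5/12 + 1408/7881*1/6 + 3829/15762*1/4 + 949/5254*5/12 + 3919/15762*1/12 = 3919/15762 = pi_4  (ok)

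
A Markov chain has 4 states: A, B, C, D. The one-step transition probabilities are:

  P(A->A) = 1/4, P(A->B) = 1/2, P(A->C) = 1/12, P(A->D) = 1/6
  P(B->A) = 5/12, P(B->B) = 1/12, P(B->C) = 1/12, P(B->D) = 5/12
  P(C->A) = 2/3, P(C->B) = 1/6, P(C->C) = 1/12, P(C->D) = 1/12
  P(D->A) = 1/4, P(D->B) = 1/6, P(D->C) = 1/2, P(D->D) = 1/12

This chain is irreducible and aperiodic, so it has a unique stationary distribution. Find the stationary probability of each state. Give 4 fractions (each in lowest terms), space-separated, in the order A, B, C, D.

Answer: 63/173 46/173 29/173 35/173

Derivation:
The stationary distribution satisfies pi = pi * P, i.e.:
  pi_A = 1/4*pi_A + 5/12*pi_B + 2/3*pi_C + 1/4*pi_D
  pi_B = 1/2*pi_A + 1/12*pi_B + 1/6*pi_C + 1/6*pi_D
  pi_C = 1/12*pi_A + 1/12*pi_B + 1/12*pi_C + 1/2*pi_D
  pi_D = 1/6*pi_A + 5/12*pi_B + 1/12*pi_C + 1/12*pi_D
with normalization: pi_A + pi_B + pi_C + pi_D = 1.

Using the first 3 balance equations plus normalization, the linear system A*pi = b is:
  [-3/4, 5/12, 2/3, 1/4] . pi = 0
  [1/2, -11/12, 1/6, 1/6] . pi = 0
  [1/12, 1/12, -11/12, 1/2] . pi = 0
  [1, 1, 1, 1] . pi = 1

Solving yields:
  pi_A = 63/173
  pi_B = 46/173
  pi_C = 29/173
  pi_D = 35/173

Verification (pi * P):
  63/173*1/4 + 46/173*5/12 + 29/173*2/3 + 35/173*1/4 = 63/173 = pi_A  (ok)
  63/173*1/2 + 46/173*1/12 + 29/173*1/6 + 35/173*1/6 = 46/173 = pi_B  (ok)
  63/173*1/12 + 46/173*1/12 + 29/173*1/12 + 35/173*1/2 = 29/173 = pi_C  (ok)
  63/173*1/6 + 46/173*5/12 + 29/173*1/12 + 35/173*1/12 = 35/173 = pi_D  (ok)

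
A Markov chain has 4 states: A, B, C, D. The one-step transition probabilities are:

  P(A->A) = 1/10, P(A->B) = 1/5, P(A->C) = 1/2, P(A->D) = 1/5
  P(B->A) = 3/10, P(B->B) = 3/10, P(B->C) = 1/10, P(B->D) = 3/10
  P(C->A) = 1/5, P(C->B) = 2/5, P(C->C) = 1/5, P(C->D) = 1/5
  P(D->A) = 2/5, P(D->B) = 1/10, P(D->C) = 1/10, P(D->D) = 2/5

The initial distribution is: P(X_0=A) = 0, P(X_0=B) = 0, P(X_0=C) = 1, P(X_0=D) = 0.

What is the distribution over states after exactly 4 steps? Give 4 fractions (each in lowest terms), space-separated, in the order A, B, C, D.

Answer: 1273/5000 601/2500 281/1250 1401/5000

Derivation:
Propagating the distribution step by step (d_{t+1} = d_t * P):
d_0 = (A=0, B=0, C=1, D=0)
  d_1[A] = 0*1/10 + 0*3/10 + 1*1/5 + 0*2/5 = 1/5
  d_1[B] = 0*1/5 + 0*3/10 + 1*2/5 + 0*1/10 = 2/5
  d_1[C] = 0*1/2 + 0*1/10 + 1*1/5 + 0*1/10 = 1/5
  d_1[D] = 0*1/5 + 0*3/10 + 1*1/5 + 0*2/5 = 1/5
d_1 = (A=1/5, B=2/5, C=1/5, D=1/5)
  d_2[A] = 1/5*1/10 + 2/5*3/10 + 1/5*1/5 + 1/5*2/5 = 13/50
  d_2[B] = 1/5*1/5 + 2/5*3/10 + 1/5*2/5 + 1/5*1/10 = 13/50
  d_2[C] = 1/5*1/2 + 2/5*1/10 + 1/5*1/5 + 1/5*1/10 = 1/5
  d_2[D] = 1/5*1/5 + 2/5*3/10 + 1/5*1/5 + 1/5*2/5 = 7/25
d_2 = (A=13/50, B=13/50, C=1/5, D=7/25)
  d_3[A] = 13/50*1/10 + 13/50*3/10 + 1/5*1/5 + 7/25*2/5 = 32/125
  d_3[B] = 13/50*1/5 + 13/50*3/10 + 1/5*2/5 + 7/25*1/10 = 119/500
  d_3[C] = 13/50*1/2 + 13/50*1/10 + 1/5*1/5 + 7/25*1/10 = 28/125
  d_3[D] = 13/50*1/5 + 13/50*3/10 + 1/5*1/5 + 7/25*2/5 = 141/500
d_3 = (A=32/125, B=119/500, C=28/125, D=141/500)
  d_4[A] = 32/125*1/10 + 119/500*3/10 + 28/125*1/5 + 141/500*2/5 = 1273/5000
  d_4[B] = 32/125*1/5 + 119/500*3/10 + 28/125*2/5 + 141/500*1/10 = 601/2500
  d_4[C] = 32/125*1/2 + 119/500*1/10 + 28/125*1/5 + 141/500*1/10 = 281/1250
  d_4[D] = 32/125*1/5 + 119/500*3/10 + 28/125*1/5 + 141/500*2/5 = 1401/5000
d_4 = (A=1273/5000, B=601/2500, C=281/1250, D=1401/5000)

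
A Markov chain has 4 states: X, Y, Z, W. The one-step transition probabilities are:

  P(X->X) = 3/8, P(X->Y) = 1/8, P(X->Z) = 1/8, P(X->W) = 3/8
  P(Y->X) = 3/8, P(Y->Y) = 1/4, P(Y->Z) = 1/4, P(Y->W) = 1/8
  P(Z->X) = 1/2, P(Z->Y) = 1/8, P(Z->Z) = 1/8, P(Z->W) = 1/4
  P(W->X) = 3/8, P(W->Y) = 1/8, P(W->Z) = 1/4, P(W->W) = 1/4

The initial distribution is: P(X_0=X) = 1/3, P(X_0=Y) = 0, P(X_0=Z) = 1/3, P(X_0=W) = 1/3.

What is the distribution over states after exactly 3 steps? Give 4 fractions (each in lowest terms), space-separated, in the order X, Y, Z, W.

Propagating the distribution step by step (d_{t+1} = d_t * P):
d_0 = (X=1/3, Y=0, Z=1/3, W=1/3)
  d_1[X] = 1/3*3/8 + 0*3/8 + 1/3*1/2 + 1/3*3/8 = 5/12
  d_1[Y] = 1/3*1/8 + 0*1/4 + 1/3*1/8 + 1/3*1/8 = 1/8
  d_1[Z] = 1/3*1/8 + 0*1/4 + 1/3*1/8 + 1/3*1/4 = 1/6
  d_1[W] = 1/3*3/8 + 0*1/8 + 1/3*1/4 + 1/3*1/4 = 7/24
d_1 = (X=5/12, Y=1/8, Z=1/6, W=7/24)
  d_2[X] = 5/12*3/8 + 1/8*3/8 + 1/6*1/2 + 7/24*3/8 = 19/48
  d_2[Y] = 5/12*1/8 + 1/8*1/4 + 1/6*1/8 + 7/24*1/8 = 9/64
  d_2[Z] = 5/12*1/8 + 1/8*1/4 + 1/6*1/8 + 7/24*1/4 = 17/96
  d_2[W] = 5/12*3/8 + 1/8*1/8 + 1/6*1/4 + 7/24*1/4 = 55/192
d_2 = (X=19/48, Y=9/64, Z=17/96, W=55/192)
  d_3[X] = 19/48*3/8 + 9/64*3/8 + 17/96*1/2 + 55/192*3/8 = 305/768
  d_3[Y] = 19/48*1/8 + 9/64*1/4 + 17/96*1/8 + 55/192*1/8 = 73/512
  d_3[Z] = 19/48*1/8 + 9/64*1/4 + 17/96*1/8 + 55/192*1/4 = 137/768
  d_3[W] = 19/48*3/8 + 9/64*1/8 + 17/96*1/4 + 55/192*1/4 = 433/1536
d_3 = (X=305/768, Y=73/512, Z=137/768, W=433/1536)

Answer: 305/768 73/512 137/768 433/1536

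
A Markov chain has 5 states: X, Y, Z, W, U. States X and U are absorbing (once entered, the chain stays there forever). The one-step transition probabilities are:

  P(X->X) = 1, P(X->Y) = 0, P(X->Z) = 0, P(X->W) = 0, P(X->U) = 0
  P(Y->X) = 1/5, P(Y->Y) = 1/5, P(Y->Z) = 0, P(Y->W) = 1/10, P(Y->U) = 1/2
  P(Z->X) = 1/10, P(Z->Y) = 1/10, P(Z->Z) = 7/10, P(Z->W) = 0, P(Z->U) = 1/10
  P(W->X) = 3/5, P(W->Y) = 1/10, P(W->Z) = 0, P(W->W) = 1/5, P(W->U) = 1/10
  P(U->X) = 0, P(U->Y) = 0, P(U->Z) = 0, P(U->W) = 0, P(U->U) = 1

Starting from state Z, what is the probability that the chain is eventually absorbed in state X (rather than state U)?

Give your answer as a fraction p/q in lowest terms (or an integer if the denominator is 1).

Let a_i = P(absorbed in X | start in state i).
Boundary conditions: a_X = 1, a_U = 0.
For each transient state i, a_i = sum_j P(i->j) * a_j:
  a_Y = 1/5*a_X + 1/5*a_Y + 0*a_Z + 1/10*a_W + 1/2*a_U
  a_Z = 1/10*a_X + 1/10*a_Y + 7/10*a_Z + 0*a_W + 1/10*a_U
  a_W = 3/5*a_X + 1/10*a_Y + 0*a_Z + 1/5*a_W + 1/10*a_U

Substituting a_X = 1 and a_U = 0, rearrange to (I - Q) a = r where r[i] = P(i -> X):
  [4/5, 0, -1/10] . (a_Y, a_Z, a_W) = 1/5
  [-1/10, 3/10, 0] . (a_Y, a_Z, a_W) = 1/10
  [-1/10, 0, 4/5] . (a_Y, a_Z, a_W) = 3/5

Solving yields:
  a_Y = 22/63
  a_Z = 85/189
  a_W = 50/63

Starting state is Z, so the absorption probability is a_Z = 85/189.

Answer: 85/189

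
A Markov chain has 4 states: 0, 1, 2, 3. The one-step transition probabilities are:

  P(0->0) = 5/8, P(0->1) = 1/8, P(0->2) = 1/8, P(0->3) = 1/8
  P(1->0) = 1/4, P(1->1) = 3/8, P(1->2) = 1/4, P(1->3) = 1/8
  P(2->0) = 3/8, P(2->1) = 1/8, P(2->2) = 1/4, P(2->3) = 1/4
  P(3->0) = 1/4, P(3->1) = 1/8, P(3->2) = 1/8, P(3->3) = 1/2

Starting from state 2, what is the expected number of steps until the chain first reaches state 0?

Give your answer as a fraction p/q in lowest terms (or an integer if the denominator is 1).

Let h_i = expected steps to first reach 0 from state i.
Boundary: h_0 = 0.
First-step equations for the other states:
  h_1 = 1 + 1/4*h_0 + 3/8*h_1 + 1/4*h_2 + 1/8*h_3
  h_2 = 1 + 3/8*h_0 + 1/8*h_1 + 1/4*h_2 + 1/4*h_3
  h_3 = 1 + 1/4*h_0 + 1/8*h_1 + 1/8*h_2 + 1/2*h_3

Substituting h_0 = 0 and rearranging gives the linear system (I - Q) h = 1:
  [5/8, -1/4, -1/8] . (h_1, h_2, h_3) = 1
  [-1/8, 3/4, -1/4] . (h_1, h_2, h_3) = 1
  [-1/8, -1/8, 1/2] . (h_1, h_2, h_3) = 1

Solving yields:
  h_1 = 328/91
  h_2 = 288/91
  h_3 = 48/13

Starting state is 2, so the expected hitting time is h_2 = 288/91.

Answer: 288/91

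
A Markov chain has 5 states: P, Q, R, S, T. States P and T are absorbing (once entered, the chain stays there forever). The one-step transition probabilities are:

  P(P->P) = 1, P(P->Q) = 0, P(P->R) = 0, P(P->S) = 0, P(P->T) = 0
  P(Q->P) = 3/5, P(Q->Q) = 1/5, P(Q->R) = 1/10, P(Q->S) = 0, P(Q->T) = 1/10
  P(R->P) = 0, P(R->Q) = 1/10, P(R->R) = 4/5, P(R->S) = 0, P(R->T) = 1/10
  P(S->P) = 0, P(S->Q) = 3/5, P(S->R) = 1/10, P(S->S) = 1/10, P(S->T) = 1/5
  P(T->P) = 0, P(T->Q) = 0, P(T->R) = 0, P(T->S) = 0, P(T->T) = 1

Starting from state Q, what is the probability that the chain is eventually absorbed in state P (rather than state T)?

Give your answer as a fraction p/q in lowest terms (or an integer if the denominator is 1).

Answer: 4/5

Derivation:
Let a_i = P(absorbed in P | start in state i).
Boundary conditions: a_P = 1, a_T = 0.
For each transient state i, a_i = sum_j P(i->j) * a_j:
  a_Q = 3/5*a_P + 1/5*a_Q + 1/10*a_R + 0*a_S + 1/10*a_T
  a_R = 0*a_P + 1/10*a_Q + 4/5*a_R + 0*a_S + 1/10*a_T
  a_S = 0*a_P + 3/5*a_Q + 1/10*a_R + 1/10*a_S + 1/5*a_T

Substituting a_P = 1 and a_T = 0, rearrange to (I - Q) a = r where r[i] = P(i -> P):
  [4/5, -1/10, 0] . (a_Q, a_R, a_S) = 3/5
  [-1/10, 1/5, 0] . (a_Q, a_R, a_S) = 0
  [-3/5, -1/10, 9/10] . (a_Q, a_R, a_S) = 0

Solving yields:
  a_Q = 4/5
  a_R = 2/5
  a_S = 26/45

Starting state is Q, so the absorption probability is a_Q = 4/5.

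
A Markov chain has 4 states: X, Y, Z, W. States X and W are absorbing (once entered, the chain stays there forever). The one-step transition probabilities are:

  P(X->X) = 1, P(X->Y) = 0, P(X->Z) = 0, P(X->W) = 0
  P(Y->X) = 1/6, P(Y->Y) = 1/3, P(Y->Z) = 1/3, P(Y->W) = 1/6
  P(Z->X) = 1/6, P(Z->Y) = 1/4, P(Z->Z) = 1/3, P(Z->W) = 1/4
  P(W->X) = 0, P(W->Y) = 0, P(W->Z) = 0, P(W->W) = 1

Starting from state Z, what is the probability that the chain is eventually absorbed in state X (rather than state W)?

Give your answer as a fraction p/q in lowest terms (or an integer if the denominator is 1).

Let a_i = P(absorbed in X | start in state i).
Boundary conditions: a_X = 1, a_W = 0.
For each transient state i, a_i = sum_j P(i->j) * a_j:
  a_Y = 1/6*a_X + 1/3*a_Y + 1/3*a_Z + 1/6*a_W
  a_Z = 1/6*a_X + 1/4*a_Y + 1/3*a_Z + 1/4*a_W

Substituting a_X = 1 and a_W = 0, rearrange to (I - Q) a = r where r[i] = P(i -> X):
  [2/3, -1/3] . (a_Y, a_Z) = 1/6
  [-1/4, 2/3] . (a_Y, a_Z) = 1/6

Solving yields:
  a_Y = 6/13
  a_Z = 11/26

Starting state is Z, so the absorption probability is a_Z = 11/26.

Answer: 11/26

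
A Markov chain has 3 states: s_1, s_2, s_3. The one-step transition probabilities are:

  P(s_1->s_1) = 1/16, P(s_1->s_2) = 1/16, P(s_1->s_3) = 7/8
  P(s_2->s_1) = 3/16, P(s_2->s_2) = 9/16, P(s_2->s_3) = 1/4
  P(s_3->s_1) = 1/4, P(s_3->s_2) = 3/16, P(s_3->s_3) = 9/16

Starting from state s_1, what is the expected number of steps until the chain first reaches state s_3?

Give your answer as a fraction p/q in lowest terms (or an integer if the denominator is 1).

Answer: 64/51

Derivation:
Let h_i = expected steps to first reach s_3 from state i.
Boundary: h_s_3 = 0.
First-step equations for the other states:
  h_s_1 = 1 + 1/16*h_s_1 + 1/16*h_s_2 + 7/8*h_s_3
  h_s_2 = 1 + 3/16*h_s_1 + 9/16*h_s_2 + 1/4*h_s_3

Substituting h_s_3 = 0 and rearranging gives the linear system (I - Q) h = 1:
  [15/16, -1/16] . (h_s_1, h_s_2) = 1
  [-3/16, 7/16] . (h_s_1, h_s_2) = 1

Solving yields:
  h_s_1 = 64/51
  h_s_2 = 48/17

Starting state is s_1, so the expected hitting time is h_s_1 = 64/51.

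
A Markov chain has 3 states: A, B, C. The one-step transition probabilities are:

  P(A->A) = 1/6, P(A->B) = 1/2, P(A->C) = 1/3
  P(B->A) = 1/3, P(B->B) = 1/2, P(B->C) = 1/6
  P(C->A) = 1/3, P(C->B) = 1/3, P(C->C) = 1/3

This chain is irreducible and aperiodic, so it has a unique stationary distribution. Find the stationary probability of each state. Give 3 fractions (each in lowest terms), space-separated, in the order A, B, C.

The stationary distribution satisfies pi = pi * P, i.e.:
  pi_A = 1/6*pi_A + 1/3*pi_B + 1/3*pi_C
  pi_B = 1/2*pi_A + 1/2*pi_B + 1/3*pi_C
  pi_C = 1/3*pi_A + 1/6*pi_B + 1/3*pi_C
with normalization: pi_A + pi_B + pi_C = 1.

Using the first 2 balance equations plus normalization, the linear system A*pi = b is:
  [-5/6, 1/3, 1/3] . pi = 0
  [1/2, -1/2, 1/3] . pi = 0
  [1, 1, 1] . pi = 1

Solving yields:
  pi_A = 2/7
  pi_B = 16/35
  pi_C = 9/35

Verification (pi * P):
  2/7*1/6 + 16/35*1/3 + 9/35*1/3 = 2/7 = pi_A  (ok)
  2/7*1/2 + 16/35*1/2 + 9/35*1/3 = 16/35 = pi_B  (ok)
  2/7*1/3 + 16/35*1/6 + 9/35*1/3 = 9/35 = pi_C  (ok)

Answer: 2/7 16/35 9/35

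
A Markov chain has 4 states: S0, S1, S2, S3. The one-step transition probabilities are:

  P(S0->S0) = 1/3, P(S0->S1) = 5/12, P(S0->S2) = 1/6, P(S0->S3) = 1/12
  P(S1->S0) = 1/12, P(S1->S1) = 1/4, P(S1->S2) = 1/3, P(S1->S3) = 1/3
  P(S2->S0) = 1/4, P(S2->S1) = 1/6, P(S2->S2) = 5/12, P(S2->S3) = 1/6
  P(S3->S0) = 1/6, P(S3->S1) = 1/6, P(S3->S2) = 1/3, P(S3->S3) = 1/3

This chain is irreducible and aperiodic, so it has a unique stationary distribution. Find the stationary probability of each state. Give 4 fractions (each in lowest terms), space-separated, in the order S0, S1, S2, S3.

The stationary distribution satisfies pi = pi * P, i.e.:
  pi_S0 = 1/3*pi_S0 + 1/12*pi_S1 + 1/4*pi_S2 + 1/6*pi_S3
  pi_S1 = 5/12*pi_S0 + 1/4*pi_S1 + 1/6*pi_S2 + 1/6*pi_S3
  pi_S2 = 1/6*pi_S0 + 1/3*pi_S1 + 5/12*pi_S2 + 1/3*pi_S3
  pi_S3 = 1/12*pi_S0 + 1/3*pi_S1 + 1/6*pi_S2 + 1/3*pi_S3
with normalization: pi_S0 + pi_S1 + pi_S2 + pi_S3 = 1.

Using the first 3 balance equations plus normalization, the linear system A*pi = b is:
  [-2/3, 1/12, 1/4, 1/6] . pi = 0
  [5/12, -3/4, 1/6, 1/6] . pi = 0
  [1/6, 1/3, -7/12, 1/3] . pi = 0
  [1, 1, 1, 1] . pi = 1

Solving yields:
  pi_S0 = 24/115
  pi_S1 = 302/1265
  pi_S2 = 412/1265
  pi_S3 = 287/1265

Verification (pi * P):
  24/115*1/3 + 302/1265*1/12 + 412/1265*1/4 + 287/1265*1/6 = 24/115 = pi_S0  (ok)
  24/115*5/12 + 302/1265*1/4 + 412/1265*1/6 + 287/1265*1/6 = 302/1265 = pi_S1  (ok)
  24/115*1/6 + 302/1265*1/3 + 412/1265*5/12 + 287/1265*1/3 = 412/1265 = pi_S2  (ok)
  24/115*1/12 + 302/1265*1/3 + 412/1265*1/6 + 287/1265*1/3 = 287/1265 = pi_S3  (ok)

Answer: 24/115 302/1265 412/1265 287/1265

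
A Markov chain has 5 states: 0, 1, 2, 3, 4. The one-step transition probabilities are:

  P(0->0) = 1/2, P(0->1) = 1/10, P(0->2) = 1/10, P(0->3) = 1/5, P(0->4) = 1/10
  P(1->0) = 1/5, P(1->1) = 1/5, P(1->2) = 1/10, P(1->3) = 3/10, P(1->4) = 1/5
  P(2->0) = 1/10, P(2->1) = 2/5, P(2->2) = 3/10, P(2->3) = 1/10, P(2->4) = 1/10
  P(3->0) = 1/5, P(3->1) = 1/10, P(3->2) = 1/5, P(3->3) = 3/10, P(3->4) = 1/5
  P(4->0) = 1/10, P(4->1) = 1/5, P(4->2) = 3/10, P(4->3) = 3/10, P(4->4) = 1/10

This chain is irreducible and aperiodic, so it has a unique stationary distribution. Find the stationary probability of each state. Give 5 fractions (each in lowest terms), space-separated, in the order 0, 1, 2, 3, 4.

The stationary distribution satisfies pi = pi * P, i.e.:
  pi_0 = 1/2*pi_0 + 1/5*pi_1 + 1/10*pi_2 + 1/5*pi_3 + 1/10*pi_4
  pi_1 = 1/10*pi_0 + 1/5*pi_1 + 2/5*pi_2 + 1/10*pi_3 + 1/5*pi_4
  pi_2 = 1/10*pi_0 + 1/10*pi_1 + 3/10*pi_2 + 1/5*pi_3 + 3/10*pi_4
  pi_3 = 1/5*pi_0 + 3/10*pi_1 + 1/10*pi_2 + 3/10*pi_3 + 3/10*pi_4
  pi_4 = 1/10*pi_0 + 1/5*pi_1 + 1/10*pi_2 + 1/5*pi_3 + 1/10*pi_4
with normalization: pi_0 + pi_1 + pi_2 + pi_3 + pi_4 = 1.

Using the first 4 balance equations plus normalization, the linear system A*pi = b is:
  [-1/2, 1/5, 1/10, 1/5, 1/10] . pi = 0
  [1/10, -4/5, 2/5, 1/10, 1/5] . pi = 0
  [1/10, 1/10, -7/10, 1/5, 3/10] . pi = 0
  [1/5, 3/10, 1/10, -7/10, 3/10] . pi = 0
  [1, 1, 1, 1, 1] . pi = 1

Solving yields:
  pi_0 = 5/21
  pi_1 = 4/21
  pi_2 = 4/21
  pi_3 = 5/21
  pi_4 = 1/7

Verification (pi * P):
  5/21*1/2 + 4/21*1/5 + 4/21*1/10 + 5/21*1/5 + 1/7*1/10 = 5/21 = pi_0  (ok)
  5/21*1/10 + 4/21*1/5 + 4/21*2/5 + 5/21*1/10 + 1/7*1/5 = 4/21 = pi_1  (ok)
  5/21*1/10 + 4/21*1/10 + 4/21*3/10 + 5/21*1/5 + 1/7*3/10 = 4/21 = pi_2  (ok)
  5/21*1/5 + 4/21*3/10 + 4/21*1/10 + 5/21*3/10 + 1/7*3/10 = 5/21 = pi_3  (ok)
  5/21*1/10 + 4/21*1/5 + 4/21*1/10 + 5/21*1/5 + 1/7*1/10 = 1/7 = pi_4  (ok)

Answer: 5/21 4/21 4/21 5/21 1/7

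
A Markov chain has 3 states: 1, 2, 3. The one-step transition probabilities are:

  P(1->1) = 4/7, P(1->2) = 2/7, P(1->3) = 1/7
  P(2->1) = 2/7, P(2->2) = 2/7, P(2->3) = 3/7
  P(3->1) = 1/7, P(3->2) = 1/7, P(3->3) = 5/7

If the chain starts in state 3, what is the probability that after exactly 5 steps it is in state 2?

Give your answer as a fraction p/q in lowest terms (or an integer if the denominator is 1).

Computing P^5 by repeated multiplication:
P^1 =
  1: [4/7, 2/7, 1/7]
  2: [2/7, 2/7, 3/7]
  3: [1/7, 1/7, 5/7]
P^2 =
  1: [3/7, 13/49, 15/49]
  2: [15/49, 11/49, 23/49]
  3: [11/49, 9/49, 29/49]
P^3 =
  1: [125/343, 83/343, 135/343]
  2: [15/49, 75/343, 163/343]
  3: [13/49, 69/343, 183/343]
P^4 =
  1: [801/2401, 551/2401, 1049/2401]
  2: [733/2401, 523/2401, 1145/2401]
  3: [685/2401, 503/2401, 1213/2401]
P^5 =
  1: [765/2401, 3753/16807, 7699/16807]
  2: [5123/16807, 3657/16807, 8027/16807]
  3: [4959/16807, 3589/16807, 8259/16807]

(P^5)[3 -> 2] = 3589/16807

Answer: 3589/16807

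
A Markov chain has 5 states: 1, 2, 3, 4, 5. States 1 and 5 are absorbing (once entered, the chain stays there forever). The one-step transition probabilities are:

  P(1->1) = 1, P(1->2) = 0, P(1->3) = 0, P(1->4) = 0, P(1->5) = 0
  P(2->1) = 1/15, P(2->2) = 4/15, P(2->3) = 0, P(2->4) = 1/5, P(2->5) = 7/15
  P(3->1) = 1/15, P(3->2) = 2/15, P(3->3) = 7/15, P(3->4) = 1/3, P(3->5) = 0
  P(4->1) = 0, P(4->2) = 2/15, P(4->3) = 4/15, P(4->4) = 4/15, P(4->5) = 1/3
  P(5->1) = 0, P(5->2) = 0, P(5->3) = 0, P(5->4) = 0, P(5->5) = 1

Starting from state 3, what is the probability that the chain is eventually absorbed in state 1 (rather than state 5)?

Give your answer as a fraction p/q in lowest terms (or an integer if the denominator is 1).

Answer: 147/676

Derivation:
Let a_i = P(absorbed in 1 | start in state i).
Boundary conditions: a_1 = 1, a_5 = 0.
For each transient state i, a_i = sum_j P(i->j) * a_j:
  a_2 = 1/15*a_1 + 4/15*a_2 + 0*a_3 + 1/5*a_4 + 7/15*a_5
  a_3 = 1/15*a_1 + 2/15*a_2 + 7/15*a_3 + 1/3*a_4 + 0*a_5
  a_4 = 0*a_1 + 2/15*a_2 + 4/15*a_3 + 4/15*a_4 + 1/3*a_5

Substituting a_1 = 1 and a_5 = 0, rearrange to (I - Q) a = r where r[i] = P(i -> 1):
  [11/15, 0, -1/5] . (a_2, a_3, a_4) = 1/15
  [-2/15, 8/15, -1/3] . (a_2, a_3, a_4) = 1/15
  [-2/15, -4/15, 11/15] . (a_2, a_3, a_4) = 0

Solving yields:
  a_2 = 20/169
  a_3 = 147/676
  a_4 = 17/169

Starting state is 3, so the absorption probability is a_3 = 147/676.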